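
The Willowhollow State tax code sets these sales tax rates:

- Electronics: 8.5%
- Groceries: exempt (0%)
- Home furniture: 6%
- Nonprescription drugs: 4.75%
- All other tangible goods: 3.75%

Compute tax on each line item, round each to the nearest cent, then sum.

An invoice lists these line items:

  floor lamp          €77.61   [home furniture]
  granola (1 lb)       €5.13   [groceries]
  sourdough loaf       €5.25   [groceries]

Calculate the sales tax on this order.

Floor lamp €77.61: home furniture → 6% → €4.66
Granola (1 lb) €5.13: groceries → 0% → €0.00
Sourdough loaf €5.25: groceries → 0% → €0.00
Total tax = €4.66

€4.66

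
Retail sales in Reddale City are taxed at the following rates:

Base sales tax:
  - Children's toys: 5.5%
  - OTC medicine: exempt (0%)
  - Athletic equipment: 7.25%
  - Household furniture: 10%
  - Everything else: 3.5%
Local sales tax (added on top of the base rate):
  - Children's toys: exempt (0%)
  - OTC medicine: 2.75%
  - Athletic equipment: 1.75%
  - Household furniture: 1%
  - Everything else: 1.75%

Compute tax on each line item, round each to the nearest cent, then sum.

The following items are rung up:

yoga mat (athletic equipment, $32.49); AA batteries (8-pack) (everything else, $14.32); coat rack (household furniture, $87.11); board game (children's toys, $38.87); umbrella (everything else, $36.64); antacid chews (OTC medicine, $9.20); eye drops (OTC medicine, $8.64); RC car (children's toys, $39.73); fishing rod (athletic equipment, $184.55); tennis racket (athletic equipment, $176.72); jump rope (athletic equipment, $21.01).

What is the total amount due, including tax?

$703.67

Yoga mat $32.49: athletic equipment → 7.25% + 1.75% local = 9% → $2.92
AA batteries (8-pack) $14.32: everything else → 3.5% + 1.75% local = 5.25% → $0.75
Coat rack $87.11: household furniture → 10% + 1% local = 11% → $9.58
Board game $38.87: children's toys → 5.5% + 0% local = 5.5% → $2.14
Umbrella $36.64: everything else → 3.5% + 1.75% local = 5.25% → $1.92
Antacid chews $9.20: OTC medicine → 0% + 2.75% local = 2.75% → $0.25
Eye drops $8.64: OTC medicine → 0% + 2.75% local = 2.75% → $0.24
RC car $39.73: children's toys → 5.5% + 0% local = 5.5% → $2.19
Fishing rod $184.55: athletic equipment → 7.25% + 1.75% local = 9% → $16.61
Tennis racket $176.72: athletic equipment → 7.25% + 1.75% local = 9% → $15.90
Jump rope $21.01: athletic equipment → 7.25% + 1.75% local = 9% → $1.89
Subtotal = $649.28; tax = $54.39; total due = $703.67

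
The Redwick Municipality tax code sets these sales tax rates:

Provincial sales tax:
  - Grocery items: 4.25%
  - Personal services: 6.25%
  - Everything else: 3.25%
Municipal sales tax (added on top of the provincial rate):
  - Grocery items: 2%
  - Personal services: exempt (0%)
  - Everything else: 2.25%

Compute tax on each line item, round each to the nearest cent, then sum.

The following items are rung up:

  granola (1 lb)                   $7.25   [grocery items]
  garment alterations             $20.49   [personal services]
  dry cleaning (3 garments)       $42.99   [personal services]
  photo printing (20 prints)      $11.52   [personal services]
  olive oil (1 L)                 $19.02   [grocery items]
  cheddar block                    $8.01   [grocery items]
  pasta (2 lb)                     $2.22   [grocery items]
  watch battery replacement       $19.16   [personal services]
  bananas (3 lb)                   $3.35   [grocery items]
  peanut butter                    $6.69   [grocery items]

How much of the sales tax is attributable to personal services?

$5.89

Garment alterations $20.49: personal services → 6.25% + 0% municipal = 6.25% → $1.28
Dry cleaning (3 garments) $42.99: personal services → 6.25% + 0% municipal = 6.25% → $2.69
Photo printing (20 prints) $11.52: personal services → 6.25% + 0% municipal = 6.25% → $0.72
Watch battery replacement $19.16: personal services → 6.25% + 0% municipal = 6.25% → $1.20
Tax on personal services = $1.28 + $2.69 + $0.72 + $1.20 = $5.89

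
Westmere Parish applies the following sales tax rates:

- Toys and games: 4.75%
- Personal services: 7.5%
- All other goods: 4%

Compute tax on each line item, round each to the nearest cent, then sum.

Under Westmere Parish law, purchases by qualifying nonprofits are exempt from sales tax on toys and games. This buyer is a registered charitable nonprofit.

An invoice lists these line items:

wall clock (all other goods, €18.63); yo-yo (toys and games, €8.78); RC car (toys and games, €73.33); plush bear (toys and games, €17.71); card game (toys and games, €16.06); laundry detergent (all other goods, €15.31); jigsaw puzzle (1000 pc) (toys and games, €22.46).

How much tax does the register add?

€1.36

Wall clock €18.63: all other goods → 4% → €0.75
Yo-yo €8.78: toys and games, buyer-exempt → 0% → €0.00
RC car €73.33: toys and games, buyer-exempt → 0% → €0.00
Plush bear €17.71: toys and games, buyer-exempt → 0% → €0.00
Card game €16.06: toys and games, buyer-exempt → 0% → €0.00
Laundry detergent €15.31: all other goods → 4% → €0.61
Jigsaw puzzle (1000 pc) €22.46: toys and games, buyer-exempt → 0% → €0.00
Total tax = €0.75 + €0.61 = €1.36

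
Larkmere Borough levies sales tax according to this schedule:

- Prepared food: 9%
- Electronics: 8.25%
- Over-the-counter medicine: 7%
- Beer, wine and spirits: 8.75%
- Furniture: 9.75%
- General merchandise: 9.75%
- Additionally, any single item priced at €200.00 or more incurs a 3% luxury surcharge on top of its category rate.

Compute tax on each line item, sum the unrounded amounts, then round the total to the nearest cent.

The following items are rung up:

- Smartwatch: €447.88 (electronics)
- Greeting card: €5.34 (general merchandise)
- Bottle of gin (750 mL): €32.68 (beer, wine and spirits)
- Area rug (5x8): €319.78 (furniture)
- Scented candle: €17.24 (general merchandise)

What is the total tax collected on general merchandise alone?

€2.20

Greeting card €5.34: general merchandise → 9.75% → €0.52065
Scented candle €17.24: general merchandise → 9.75% → €1.6809
Tax on general merchandise: unrounded sum = €2.20155 → €2.20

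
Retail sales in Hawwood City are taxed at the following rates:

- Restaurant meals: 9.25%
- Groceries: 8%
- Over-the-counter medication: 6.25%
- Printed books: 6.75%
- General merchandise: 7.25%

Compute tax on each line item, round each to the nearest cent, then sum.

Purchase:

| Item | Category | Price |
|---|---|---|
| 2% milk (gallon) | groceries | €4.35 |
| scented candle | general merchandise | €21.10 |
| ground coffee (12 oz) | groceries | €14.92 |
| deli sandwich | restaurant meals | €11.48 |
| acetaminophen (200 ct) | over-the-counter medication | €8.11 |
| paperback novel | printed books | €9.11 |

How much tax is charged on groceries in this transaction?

€1.54

2% milk (gallon) €4.35: groceries → 8% → €0.35
Ground coffee (12 oz) €14.92: groceries → 8% → €1.19
Tax on groceries = €0.35 + €1.19 = €1.54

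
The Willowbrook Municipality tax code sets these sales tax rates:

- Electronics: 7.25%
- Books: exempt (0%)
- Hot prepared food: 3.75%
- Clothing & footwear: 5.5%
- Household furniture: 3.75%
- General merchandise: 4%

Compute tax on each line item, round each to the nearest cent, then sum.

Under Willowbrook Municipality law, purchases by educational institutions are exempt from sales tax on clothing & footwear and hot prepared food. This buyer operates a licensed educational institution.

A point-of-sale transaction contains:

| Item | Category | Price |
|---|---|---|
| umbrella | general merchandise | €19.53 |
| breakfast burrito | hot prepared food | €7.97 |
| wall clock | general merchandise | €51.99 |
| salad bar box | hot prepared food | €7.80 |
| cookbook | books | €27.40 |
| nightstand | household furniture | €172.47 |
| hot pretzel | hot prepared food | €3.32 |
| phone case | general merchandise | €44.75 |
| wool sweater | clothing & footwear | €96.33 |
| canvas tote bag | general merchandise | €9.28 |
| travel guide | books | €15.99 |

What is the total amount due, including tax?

Umbrella €19.53: general merchandise → 4% → €0.78
Breakfast burrito €7.97: hot prepared food, buyer-exempt → 0% → €0.00
Wall clock €51.99: general merchandise → 4% → €2.08
Salad bar box €7.80: hot prepared food, buyer-exempt → 0% → €0.00
Cookbook €27.40: books → 0% → €0.00
Nightstand €172.47: household furniture → 3.75% → €6.47
Hot pretzel €3.32: hot prepared food, buyer-exempt → 0% → €0.00
Phone case €44.75: general merchandise → 4% → €1.79
Wool sweater €96.33: clothing & footwear, buyer-exempt → 0% → €0.00
Canvas tote bag €9.28: general merchandise → 4% → €0.37
Travel guide €15.99: books → 0% → €0.00
Subtotal = €456.83; tax = €11.49; total due = €468.32

€468.32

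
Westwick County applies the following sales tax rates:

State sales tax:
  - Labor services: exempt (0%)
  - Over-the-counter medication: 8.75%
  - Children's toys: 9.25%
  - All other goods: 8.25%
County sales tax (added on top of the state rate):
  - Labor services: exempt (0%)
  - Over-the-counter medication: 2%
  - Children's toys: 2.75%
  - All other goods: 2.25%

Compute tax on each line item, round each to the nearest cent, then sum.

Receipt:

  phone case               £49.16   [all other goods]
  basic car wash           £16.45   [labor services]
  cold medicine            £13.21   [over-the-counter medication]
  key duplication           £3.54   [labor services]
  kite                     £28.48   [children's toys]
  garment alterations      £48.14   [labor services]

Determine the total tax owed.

Phone case £49.16: all other goods → 8.25% + 2.25% county = 10.5% → £5.16
Basic car wash £16.45: labor services → 0% + 0% county = 0% → £0.00
Cold medicine £13.21: over-the-counter medication → 8.75% + 2% county = 10.75% → £1.42
Key duplication £3.54: labor services → 0% + 0% county = 0% → £0.00
Kite £28.48: children's toys → 9.25% + 2.75% county = 12% → £3.42
Garment alterations £48.14: labor services → 0% + 0% county = 0% → £0.00
Total tax = £5.16 + £1.42 + £3.42 = £10.00

£10.00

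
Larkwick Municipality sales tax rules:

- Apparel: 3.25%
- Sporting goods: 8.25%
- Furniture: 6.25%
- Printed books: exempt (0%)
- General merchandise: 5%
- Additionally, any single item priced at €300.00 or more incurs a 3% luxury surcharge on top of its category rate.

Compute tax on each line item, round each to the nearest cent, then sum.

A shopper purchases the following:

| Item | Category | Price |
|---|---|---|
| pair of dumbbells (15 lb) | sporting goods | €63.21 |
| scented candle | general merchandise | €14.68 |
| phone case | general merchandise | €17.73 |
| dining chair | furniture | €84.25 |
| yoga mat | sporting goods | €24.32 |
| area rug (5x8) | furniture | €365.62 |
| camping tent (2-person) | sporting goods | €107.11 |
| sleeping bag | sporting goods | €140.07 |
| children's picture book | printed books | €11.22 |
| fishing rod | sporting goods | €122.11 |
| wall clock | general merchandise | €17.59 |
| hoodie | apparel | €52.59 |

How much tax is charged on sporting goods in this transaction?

€37.69

Pair of dumbbells (15 lb) €63.21: sporting goods → 8.25% → €5.21
Yoga mat €24.32: sporting goods → 8.25% → €2.01
Camping tent (2-person) €107.11: sporting goods → 8.25% → €8.84
Sleeping bag €140.07: sporting goods → 8.25% → €11.56
Fishing rod €122.11: sporting goods → 8.25% → €10.07
Tax on sporting goods = €5.21 + €2.01 + €8.84 + €11.56 + €10.07 = €37.69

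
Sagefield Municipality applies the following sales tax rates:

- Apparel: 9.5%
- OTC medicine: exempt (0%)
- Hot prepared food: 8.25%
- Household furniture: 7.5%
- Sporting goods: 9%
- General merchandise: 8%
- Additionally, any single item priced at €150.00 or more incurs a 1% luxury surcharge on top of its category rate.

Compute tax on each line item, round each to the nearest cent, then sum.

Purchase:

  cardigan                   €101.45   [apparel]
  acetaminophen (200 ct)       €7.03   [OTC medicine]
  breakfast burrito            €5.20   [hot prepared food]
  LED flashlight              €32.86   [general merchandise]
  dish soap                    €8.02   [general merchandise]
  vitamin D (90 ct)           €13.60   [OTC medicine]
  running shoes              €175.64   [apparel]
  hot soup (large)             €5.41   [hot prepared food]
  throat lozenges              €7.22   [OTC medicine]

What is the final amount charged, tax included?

€388.66

Cardigan €101.45: apparel → 9.5% → €9.64
Acetaminophen (200 ct) €7.03: OTC medicine → 0% → €0.00
Breakfast burrito €5.20: hot prepared food → 8.25% → €0.43
LED flashlight €32.86: general merchandise → 8% → €2.63
Dish soap €8.02: general merchandise → 8% → €0.64
Vitamin D (90 ct) €13.60: OTC medicine → 0% → €0.00
Running shoes €175.64: apparel → 9.5% + 1% surcharge = 10.5% → €18.44
Hot soup (large) €5.41: hot prepared food → 8.25% → €0.45
Throat lozenges €7.22: OTC medicine → 0% → €0.00
Subtotal = €356.43; tax = €32.23; total due = €388.66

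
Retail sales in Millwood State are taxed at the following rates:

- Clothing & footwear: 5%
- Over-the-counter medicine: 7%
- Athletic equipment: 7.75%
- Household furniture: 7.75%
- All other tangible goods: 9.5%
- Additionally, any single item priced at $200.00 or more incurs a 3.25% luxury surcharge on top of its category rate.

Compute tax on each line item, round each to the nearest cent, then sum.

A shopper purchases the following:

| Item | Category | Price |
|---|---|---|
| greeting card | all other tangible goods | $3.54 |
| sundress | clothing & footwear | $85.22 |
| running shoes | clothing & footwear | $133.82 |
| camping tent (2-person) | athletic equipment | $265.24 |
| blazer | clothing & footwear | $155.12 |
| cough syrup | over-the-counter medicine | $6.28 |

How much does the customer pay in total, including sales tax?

Greeting card $3.54: all other tangible goods → 9.5% → $0.34
Sundress $85.22: clothing & footwear → 5% → $4.26
Running shoes $133.82: clothing & footwear → 5% → $6.69
Camping tent (2-person) $265.24: athletic equipment → 7.75% + 3.25% surcharge = 11% → $29.18
Blazer $155.12: clothing & footwear → 5% → $7.76
Cough syrup $6.28: over-the-counter medicine → 7% → $0.44
Subtotal = $649.22; tax = $48.67; total due = $697.89

$697.89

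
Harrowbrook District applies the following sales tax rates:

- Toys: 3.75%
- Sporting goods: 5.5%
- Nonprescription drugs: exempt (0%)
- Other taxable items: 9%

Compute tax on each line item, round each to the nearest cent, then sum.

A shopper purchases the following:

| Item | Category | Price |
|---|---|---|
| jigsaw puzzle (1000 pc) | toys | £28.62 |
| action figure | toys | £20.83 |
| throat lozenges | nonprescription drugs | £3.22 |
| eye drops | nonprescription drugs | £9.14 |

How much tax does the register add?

£1.85

Jigsaw puzzle (1000 pc) £28.62: toys → 3.75% → £1.07
Action figure £20.83: toys → 3.75% → £0.78
Throat lozenges £3.22: nonprescription drugs → 0% → £0.00
Eye drops £9.14: nonprescription drugs → 0% → £0.00
Total tax = £1.07 + £0.78 = £1.85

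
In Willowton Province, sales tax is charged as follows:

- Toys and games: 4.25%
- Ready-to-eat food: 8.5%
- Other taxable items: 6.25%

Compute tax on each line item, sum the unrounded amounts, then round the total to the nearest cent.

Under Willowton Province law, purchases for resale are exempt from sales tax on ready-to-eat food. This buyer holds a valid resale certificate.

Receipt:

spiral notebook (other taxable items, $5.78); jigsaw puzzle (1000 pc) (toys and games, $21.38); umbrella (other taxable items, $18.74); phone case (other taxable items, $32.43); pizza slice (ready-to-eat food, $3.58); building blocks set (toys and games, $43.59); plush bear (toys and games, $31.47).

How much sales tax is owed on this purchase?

$7.66

Spiral notebook $5.78: other taxable items → 6.25% → $0.36125
Jigsaw puzzle (1000 pc) $21.38: toys and games → 4.25% → $0.90865
Umbrella $18.74: other taxable items → 6.25% → $1.17125
Phone case $32.43: other taxable items → 6.25% → $2.026875
Pizza slice $3.58: ready-to-eat food, buyer-exempt → 0% → $0.00
Building blocks set $43.59: toys and games → 4.25% → $1.852575
Plush bear $31.47: toys and games → 4.25% → $1.337475
Unrounded tax sum = $7.658075 → $7.66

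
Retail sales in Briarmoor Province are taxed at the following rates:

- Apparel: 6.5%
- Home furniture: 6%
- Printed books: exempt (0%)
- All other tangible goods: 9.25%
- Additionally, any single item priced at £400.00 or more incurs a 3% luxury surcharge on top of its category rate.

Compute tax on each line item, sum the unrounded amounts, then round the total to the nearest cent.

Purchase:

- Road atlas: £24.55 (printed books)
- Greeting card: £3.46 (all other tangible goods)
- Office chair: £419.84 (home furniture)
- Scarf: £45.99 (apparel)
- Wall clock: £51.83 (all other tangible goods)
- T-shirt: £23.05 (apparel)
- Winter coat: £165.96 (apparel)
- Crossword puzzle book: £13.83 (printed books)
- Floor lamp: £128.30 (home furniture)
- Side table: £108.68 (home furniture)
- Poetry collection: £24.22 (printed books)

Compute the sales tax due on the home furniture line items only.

£52.00

Office chair £419.84: home furniture → 6% + 3% surcharge = 9% → £37.7856
Floor lamp £128.30: home furniture → 6% → £7.698
Side table £108.68: home furniture → 6% → £6.5208
Tax on home furniture: unrounded sum = £52.0044 → £52.00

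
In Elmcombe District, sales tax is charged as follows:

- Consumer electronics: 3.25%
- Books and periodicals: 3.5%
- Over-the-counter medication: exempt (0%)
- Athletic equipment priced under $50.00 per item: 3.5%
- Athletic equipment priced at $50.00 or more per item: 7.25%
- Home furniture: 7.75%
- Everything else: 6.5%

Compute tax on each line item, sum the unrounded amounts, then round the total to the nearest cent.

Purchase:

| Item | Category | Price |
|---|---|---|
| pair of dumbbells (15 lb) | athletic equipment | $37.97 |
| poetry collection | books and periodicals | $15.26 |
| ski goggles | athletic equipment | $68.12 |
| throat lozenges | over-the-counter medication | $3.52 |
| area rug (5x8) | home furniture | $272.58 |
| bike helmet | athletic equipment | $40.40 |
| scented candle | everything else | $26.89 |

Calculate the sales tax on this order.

$31.09

Pair of dumbbells (15 lb) $37.97: athletic equipment, under $50.00 → 3.5% → $1.32895
Poetry collection $15.26: books and periodicals → 3.5% → $0.5341
Ski goggles $68.12: athletic equipment, $50.00 or more → 7.25% → $4.9387
Throat lozenges $3.52: over-the-counter medication → 0% → $0.00
Area rug (5x8) $272.58: home furniture → 7.75% → $21.12495
Bike helmet $40.40: athletic equipment, under $50.00 → 3.5% → $1.414
Scented candle $26.89: everything else → 6.5% → $1.74785
Unrounded tax sum = $31.08855 → $31.09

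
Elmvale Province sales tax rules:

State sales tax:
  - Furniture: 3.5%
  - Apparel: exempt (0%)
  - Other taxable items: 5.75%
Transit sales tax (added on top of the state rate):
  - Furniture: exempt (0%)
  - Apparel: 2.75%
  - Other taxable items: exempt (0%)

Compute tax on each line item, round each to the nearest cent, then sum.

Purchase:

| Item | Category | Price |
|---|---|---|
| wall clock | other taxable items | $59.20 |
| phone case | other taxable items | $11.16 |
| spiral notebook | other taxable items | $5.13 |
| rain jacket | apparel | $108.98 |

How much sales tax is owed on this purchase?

Wall clock $59.20: other taxable items → 5.75% + 0% transit = 5.75% → $3.40
Phone case $11.16: other taxable items → 5.75% + 0% transit = 5.75% → $0.64
Spiral notebook $5.13: other taxable items → 5.75% + 0% transit = 5.75% → $0.29
Rain jacket $108.98: apparel → 0% + 2.75% transit = 2.75% → $3.00
Total tax = $3.40 + $0.64 + $0.29 + $3.00 = $7.33

$7.33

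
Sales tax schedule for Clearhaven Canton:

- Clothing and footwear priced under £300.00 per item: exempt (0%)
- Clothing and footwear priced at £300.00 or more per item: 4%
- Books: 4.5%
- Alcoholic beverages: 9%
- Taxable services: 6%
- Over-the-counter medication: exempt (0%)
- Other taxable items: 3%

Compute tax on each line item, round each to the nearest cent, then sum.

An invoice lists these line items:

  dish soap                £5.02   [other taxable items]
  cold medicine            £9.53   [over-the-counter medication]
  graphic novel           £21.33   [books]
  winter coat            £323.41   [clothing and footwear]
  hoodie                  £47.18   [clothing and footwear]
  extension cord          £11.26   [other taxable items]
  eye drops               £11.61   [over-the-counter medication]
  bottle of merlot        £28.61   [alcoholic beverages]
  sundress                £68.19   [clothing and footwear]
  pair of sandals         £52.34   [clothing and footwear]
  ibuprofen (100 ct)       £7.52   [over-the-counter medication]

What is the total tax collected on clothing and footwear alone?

Winter coat £323.41: clothing and footwear, £300.00 or more → 4% → £12.94
Hoodie £47.18: clothing and footwear, under £300.00 → 0% → £0.00
Sundress £68.19: clothing and footwear, under £300.00 → 0% → £0.00
Pair of sandals £52.34: clothing and footwear, under £300.00 → 0% → £0.00
Tax on clothing and footwear = £12.94 + £0.00 + £0.00 + £0.00 = £12.94

£12.94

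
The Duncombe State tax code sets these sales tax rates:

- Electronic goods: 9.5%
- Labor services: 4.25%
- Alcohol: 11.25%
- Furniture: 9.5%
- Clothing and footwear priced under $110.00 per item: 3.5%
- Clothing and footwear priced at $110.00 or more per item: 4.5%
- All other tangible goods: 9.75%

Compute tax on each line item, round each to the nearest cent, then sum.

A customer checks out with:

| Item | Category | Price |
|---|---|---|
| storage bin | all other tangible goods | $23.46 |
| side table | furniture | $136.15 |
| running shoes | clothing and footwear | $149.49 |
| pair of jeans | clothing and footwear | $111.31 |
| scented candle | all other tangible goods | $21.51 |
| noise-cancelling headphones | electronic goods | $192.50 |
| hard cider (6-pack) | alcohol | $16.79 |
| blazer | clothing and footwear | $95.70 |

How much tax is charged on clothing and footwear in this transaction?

Running shoes $149.49: clothing and footwear, $110.00 or more → 4.5% → $6.73
Pair of jeans $111.31: clothing and footwear, $110.00 or more → 4.5% → $5.01
Blazer $95.70: clothing and footwear, under $110.00 → 3.5% → $3.35
Tax on clothing and footwear = $6.73 + $5.01 + $3.35 = $15.09

$15.09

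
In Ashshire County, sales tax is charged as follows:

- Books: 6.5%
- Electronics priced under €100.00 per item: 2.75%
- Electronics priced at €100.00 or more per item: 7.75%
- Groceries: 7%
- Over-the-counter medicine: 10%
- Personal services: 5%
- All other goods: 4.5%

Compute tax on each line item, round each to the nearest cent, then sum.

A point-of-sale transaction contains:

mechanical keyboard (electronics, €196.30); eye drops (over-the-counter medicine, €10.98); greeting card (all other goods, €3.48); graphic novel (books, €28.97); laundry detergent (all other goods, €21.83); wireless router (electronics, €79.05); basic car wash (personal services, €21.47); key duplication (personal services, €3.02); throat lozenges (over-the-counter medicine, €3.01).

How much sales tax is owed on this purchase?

€23.02

Mechanical keyboard €196.30: electronics, €100.00 or more → 7.75% → €15.21
Eye drops €10.98: over-the-counter medicine → 10% → €1.10
Greeting card €3.48: all other goods → 4.5% → €0.16
Graphic novel €28.97: books → 6.5% → €1.88
Laundry detergent €21.83: all other goods → 4.5% → €0.98
Wireless router €79.05: electronics, under €100.00 → 2.75% → €2.17
Basic car wash €21.47: personal services → 5% → €1.07
Key duplication €3.02: personal services → 5% → €0.15
Throat lozenges €3.01: over-the-counter medicine → 10% → €0.30
Total tax = €15.21 + €1.10 + €0.16 + €1.88 + €0.98 + €2.17 + €1.07 + €0.15 + €0.30 = €23.02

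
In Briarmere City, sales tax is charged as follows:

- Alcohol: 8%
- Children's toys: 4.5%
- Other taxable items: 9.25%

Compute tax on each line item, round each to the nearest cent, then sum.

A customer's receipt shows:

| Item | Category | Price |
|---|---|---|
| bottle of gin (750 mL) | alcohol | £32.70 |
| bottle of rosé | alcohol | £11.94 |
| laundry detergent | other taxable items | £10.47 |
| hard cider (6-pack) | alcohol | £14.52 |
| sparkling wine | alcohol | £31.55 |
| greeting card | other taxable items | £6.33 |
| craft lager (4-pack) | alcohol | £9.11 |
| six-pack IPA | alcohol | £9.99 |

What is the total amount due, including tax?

£136.96

Bottle of gin (750 mL) £32.70: alcohol → 8% → £2.62
Bottle of rosé £11.94: alcohol → 8% → £0.96
Laundry detergent £10.47: other taxable items → 9.25% → £0.97
Hard cider (6-pack) £14.52: alcohol → 8% → £1.16
Sparkling wine £31.55: alcohol → 8% → £2.52
Greeting card £6.33: other taxable items → 9.25% → £0.59
Craft lager (4-pack) £9.11: alcohol → 8% → £0.73
Six-pack IPA £9.99: alcohol → 8% → £0.80
Subtotal = £126.61; tax = £10.35; total due = £136.96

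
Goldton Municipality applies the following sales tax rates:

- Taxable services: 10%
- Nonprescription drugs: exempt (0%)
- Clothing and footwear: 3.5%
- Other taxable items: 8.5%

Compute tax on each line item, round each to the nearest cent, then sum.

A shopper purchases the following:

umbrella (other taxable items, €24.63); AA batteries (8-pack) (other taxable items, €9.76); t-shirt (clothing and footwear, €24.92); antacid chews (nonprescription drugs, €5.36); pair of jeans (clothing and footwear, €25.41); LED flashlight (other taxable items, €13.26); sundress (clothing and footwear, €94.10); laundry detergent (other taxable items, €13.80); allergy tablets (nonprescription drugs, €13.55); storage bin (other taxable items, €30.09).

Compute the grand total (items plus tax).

€267.71

Umbrella €24.63: other taxable items → 8.5% → €2.09
AA batteries (8-pack) €9.76: other taxable items → 8.5% → €0.83
T-shirt €24.92: clothing and footwear → 3.5% → €0.87
Antacid chews €5.36: nonprescription drugs → 0% → €0.00
Pair of jeans €25.41: clothing and footwear → 3.5% → €0.89
LED flashlight €13.26: other taxable items → 8.5% → €1.13
Sundress €94.10: clothing and footwear → 3.5% → €3.29
Laundry detergent €13.80: other taxable items → 8.5% → €1.17
Allergy tablets €13.55: nonprescription drugs → 0% → €0.00
Storage bin €30.09: other taxable items → 8.5% → €2.56
Subtotal = €254.88; tax = €12.83; total due = €267.71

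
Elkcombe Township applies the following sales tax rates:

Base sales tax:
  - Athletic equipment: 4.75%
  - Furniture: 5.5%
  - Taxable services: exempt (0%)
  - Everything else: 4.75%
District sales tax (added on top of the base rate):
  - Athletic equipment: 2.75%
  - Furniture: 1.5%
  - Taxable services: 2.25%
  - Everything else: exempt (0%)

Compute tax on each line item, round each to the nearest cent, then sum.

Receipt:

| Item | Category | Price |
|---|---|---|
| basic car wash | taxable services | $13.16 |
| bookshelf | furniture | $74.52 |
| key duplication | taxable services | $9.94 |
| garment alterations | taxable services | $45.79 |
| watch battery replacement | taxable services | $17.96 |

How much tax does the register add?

Basic car wash $13.16: taxable services → 0% + 2.25% district = 2.25% → $0.30
Bookshelf $74.52: furniture → 5.5% + 1.5% district = 7% → $5.22
Key duplication $9.94: taxable services → 0% + 2.25% district = 2.25% → $0.22
Garment alterations $45.79: taxable services → 0% + 2.25% district = 2.25% → $1.03
Watch battery replacement $17.96: taxable services → 0% + 2.25% district = 2.25% → $0.40
Total tax = $0.30 + $5.22 + $0.22 + $1.03 + $0.40 = $7.17

$7.17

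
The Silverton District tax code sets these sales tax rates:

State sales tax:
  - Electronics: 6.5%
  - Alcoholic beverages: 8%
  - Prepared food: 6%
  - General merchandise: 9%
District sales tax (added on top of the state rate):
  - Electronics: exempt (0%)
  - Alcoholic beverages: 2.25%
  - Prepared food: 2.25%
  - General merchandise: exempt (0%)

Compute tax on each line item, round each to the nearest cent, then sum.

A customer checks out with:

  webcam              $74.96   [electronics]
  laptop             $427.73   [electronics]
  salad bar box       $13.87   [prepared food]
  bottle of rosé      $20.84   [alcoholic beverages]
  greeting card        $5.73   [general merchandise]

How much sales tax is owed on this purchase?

Webcam $74.96: electronics → 6.5% + 0% district = 6.5% → $4.87
Laptop $427.73: electronics → 6.5% + 0% district = 6.5% → $27.80
Salad bar box $13.87: prepared food → 6% + 2.25% district = 8.25% → $1.14
Bottle of rosé $20.84: alcoholic beverages → 8% + 2.25% district = 10.25% → $2.14
Greeting card $5.73: general merchandise → 9% + 0% district = 9% → $0.52
Total tax = $4.87 + $27.80 + $1.14 + $2.14 + $0.52 = $36.47

$36.47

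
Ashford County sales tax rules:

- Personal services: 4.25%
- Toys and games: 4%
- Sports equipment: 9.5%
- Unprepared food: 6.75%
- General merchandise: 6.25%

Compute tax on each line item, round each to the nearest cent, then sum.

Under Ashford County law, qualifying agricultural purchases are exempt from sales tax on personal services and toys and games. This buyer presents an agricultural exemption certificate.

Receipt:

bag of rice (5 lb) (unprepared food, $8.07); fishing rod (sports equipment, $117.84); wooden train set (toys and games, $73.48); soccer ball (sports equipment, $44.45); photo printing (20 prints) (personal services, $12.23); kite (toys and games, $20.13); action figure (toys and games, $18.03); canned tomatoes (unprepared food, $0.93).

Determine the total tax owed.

Bag of rice (5 lb) $8.07: unprepared food → 6.75% → $0.54
Fishing rod $117.84: sports equipment → 9.5% → $11.19
Wooden train set $73.48: toys and games, buyer-exempt → 0% → $0.00
Soccer ball $44.45: sports equipment → 9.5% → $4.22
Photo printing (20 prints) $12.23: personal services, buyer-exempt → 0% → $0.00
Kite $20.13: toys and games, buyer-exempt → 0% → $0.00
Action figure $18.03: toys and games, buyer-exempt → 0% → $0.00
Canned tomatoes $0.93: unprepared food → 6.75% → $0.06
Total tax = $0.54 + $11.19 + $4.22 + $0.06 = $16.01

$16.01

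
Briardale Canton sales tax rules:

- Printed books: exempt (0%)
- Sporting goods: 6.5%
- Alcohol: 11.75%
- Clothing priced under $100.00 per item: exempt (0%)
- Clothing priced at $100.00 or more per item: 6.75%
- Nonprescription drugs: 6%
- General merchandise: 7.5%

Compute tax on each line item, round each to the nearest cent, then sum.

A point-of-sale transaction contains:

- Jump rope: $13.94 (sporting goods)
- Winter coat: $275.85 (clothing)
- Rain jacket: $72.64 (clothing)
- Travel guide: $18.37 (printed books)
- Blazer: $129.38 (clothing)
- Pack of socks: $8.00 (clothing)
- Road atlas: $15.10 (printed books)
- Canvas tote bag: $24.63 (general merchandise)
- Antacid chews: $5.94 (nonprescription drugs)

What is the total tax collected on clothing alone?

Winter coat $275.85: clothing, $100.00 or more → 6.75% → $18.62
Rain jacket $72.64: clothing, under $100.00 → 0% → $0.00
Blazer $129.38: clothing, $100.00 or more → 6.75% → $8.73
Pack of socks $8.00: clothing, under $100.00 → 0% → $0.00
Tax on clothing = $18.62 + $0.00 + $8.73 + $0.00 = $27.35

$27.35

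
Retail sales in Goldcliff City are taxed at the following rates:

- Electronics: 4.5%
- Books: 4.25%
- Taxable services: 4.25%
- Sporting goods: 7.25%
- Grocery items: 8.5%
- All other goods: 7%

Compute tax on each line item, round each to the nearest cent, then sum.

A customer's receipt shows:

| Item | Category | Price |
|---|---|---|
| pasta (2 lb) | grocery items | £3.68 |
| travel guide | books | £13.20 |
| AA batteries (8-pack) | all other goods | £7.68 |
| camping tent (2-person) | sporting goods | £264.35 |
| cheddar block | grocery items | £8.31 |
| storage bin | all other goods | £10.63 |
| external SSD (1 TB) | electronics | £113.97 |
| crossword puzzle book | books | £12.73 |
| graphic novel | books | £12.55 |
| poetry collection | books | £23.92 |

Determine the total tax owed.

Pasta (2 lb) £3.68: grocery items → 8.5% → £0.31
Travel guide £13.20: books → 4.25% → £0.56
AA batteries (8-pack) £7.68: all other goods → 7% → £0.54
Camping tent (2-person) £264.35: sporting goods → 7.25% → £19.17
Cheddar block £8.31: grocery items → 8.5% → £0.71
Storage bin £10.63: all other goods → 7% → £0.74
External SSD (1 TB) £113.97: electronics → 4.5% → £5.13
Crossword puzzle book £12.73: books → 4.25% → £0.54
Graphic novel £12.55: books → 4.25% → £0.53
Poetry collection £23.92: books → 4.25% → £1.02
Total tax = £0.31 + £0.56 + £0.54 + £19.17 + £0.71 + £0.74 + £5.13 + £0.54 + £0.53 + £1.02 = £29.25

£29.25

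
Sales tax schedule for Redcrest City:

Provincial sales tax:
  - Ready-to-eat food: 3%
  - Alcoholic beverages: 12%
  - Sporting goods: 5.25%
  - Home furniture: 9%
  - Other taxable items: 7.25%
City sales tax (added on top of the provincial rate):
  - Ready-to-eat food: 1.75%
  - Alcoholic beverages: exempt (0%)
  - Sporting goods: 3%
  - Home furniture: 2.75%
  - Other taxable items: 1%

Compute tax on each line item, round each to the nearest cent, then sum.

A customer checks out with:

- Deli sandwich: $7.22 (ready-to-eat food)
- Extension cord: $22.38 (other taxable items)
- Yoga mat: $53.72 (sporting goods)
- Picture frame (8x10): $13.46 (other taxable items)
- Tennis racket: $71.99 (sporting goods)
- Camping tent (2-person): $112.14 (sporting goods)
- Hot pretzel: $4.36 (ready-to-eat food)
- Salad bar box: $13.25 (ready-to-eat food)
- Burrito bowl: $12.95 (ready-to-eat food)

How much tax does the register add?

Deli sandwich $7.22: ready-to-eat food → 3% + 1.75% city = 4.75% → $0.34
Extension cord $22.38: other taxable items → 7.25% + 1% city = 8.25% → $1.85
Yoga mat $53.72: sporting goods → 5.25% + 3% city = 8.25% → $4.43
Picture frame (8x10) $13.46: other taxable items → 7.25% + 1% city = 8.25% → $1.11
Tennis racket $71.99: sporting goods → 5.25% + 3% city = 8.25% → $5.94
Camping tent (2-person) $112.14: sporting goods → 5.25% + 3% city = 8.25% → $9.25
Hot pretzel $4.36: ready-to-eat food → 3% + 1.75% city = 4.75% → $0.21
Salad bar box $13.25: ready-to-eat food → 3% + 1.75% city = 4.75% → $0.63
Burrito bowl $12.95: ready-to-eat food → 3% + 1.75% city = 4.75% → $0.62
Total tax = $0.34 + $1.85 + $4.43 + $1.11 + $5.94 + $9.25 + $0.21 + $0.63 + $0.62 = $24.38

$24.38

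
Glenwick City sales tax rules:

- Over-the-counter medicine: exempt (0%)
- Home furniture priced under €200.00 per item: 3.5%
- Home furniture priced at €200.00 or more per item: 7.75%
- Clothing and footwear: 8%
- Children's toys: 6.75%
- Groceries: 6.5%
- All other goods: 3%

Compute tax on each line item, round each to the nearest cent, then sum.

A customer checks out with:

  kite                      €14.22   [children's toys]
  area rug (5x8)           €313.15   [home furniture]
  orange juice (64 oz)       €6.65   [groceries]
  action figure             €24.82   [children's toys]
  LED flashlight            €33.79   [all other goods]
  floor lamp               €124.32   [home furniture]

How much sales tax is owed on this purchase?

Kite €14.22: children's toys → 6.75% → €0.96
Area rug (5x8) €313.15: home furniture, €200.00 or more → 7.75% → €24.27
Orange juice (64 oz) €6.65: groceries → 6.5% → €0.43
Action figure €24.82: children's toys → 6.75% → €1.68
LED flashlight €33.79: all other goods → 3% → €1.01
Floor lamp €124.32: home furniture, under €200.00 → 3.5% → €4.35
Total tax = €0.96 + €24.27 + €0.43 + €1.68 + €1.01 + €4.35 = €32.70

€32.70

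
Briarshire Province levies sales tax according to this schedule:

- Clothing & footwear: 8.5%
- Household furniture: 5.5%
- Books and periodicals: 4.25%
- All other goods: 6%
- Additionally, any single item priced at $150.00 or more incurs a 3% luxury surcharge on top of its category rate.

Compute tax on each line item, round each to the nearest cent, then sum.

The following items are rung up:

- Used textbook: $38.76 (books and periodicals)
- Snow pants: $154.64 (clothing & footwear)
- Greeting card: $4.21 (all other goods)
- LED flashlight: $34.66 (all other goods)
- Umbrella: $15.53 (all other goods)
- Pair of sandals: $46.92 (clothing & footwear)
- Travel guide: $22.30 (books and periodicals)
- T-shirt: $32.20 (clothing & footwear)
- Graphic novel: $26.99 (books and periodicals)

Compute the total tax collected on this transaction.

Used textbook $38.76: books and periodicals → 4.25% → $1.65
Snow pants $154.64: clothing & footwear → 8.5% + 3% surcharge = 11.5% → $17.78
Greeting card $4.21: all other goods → 6% → $0.25
LED flashlight $34.66: all other goods → 6% → $2.08
Umbrella $15.53: all other goods → 6% → $0.93
Pair of sandals $46.92: clothing & footwear → 8.5% → $3.99
Travel guide $22.30: books and periodicals → 4.25% → $0.95
T-shirt $32.20: clothing & footwear → 8.5% → $2.74
Graphic novel $26.99: books and periodicals → 4.25% → $1.15
Total tax = $1.65 + $17.78 + $0.25 + $2.08 + $0.93 + $3.99 + $0.95 + $2.74 + $1.15 = $31.52

$31.52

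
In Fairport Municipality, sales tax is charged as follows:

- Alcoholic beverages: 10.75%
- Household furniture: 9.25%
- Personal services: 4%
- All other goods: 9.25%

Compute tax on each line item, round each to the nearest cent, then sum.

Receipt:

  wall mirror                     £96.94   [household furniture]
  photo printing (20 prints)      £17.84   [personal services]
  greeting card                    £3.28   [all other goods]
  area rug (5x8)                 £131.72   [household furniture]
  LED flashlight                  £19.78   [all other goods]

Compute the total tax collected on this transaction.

Wall mirror £96.94: household furniture → 9.25% → £8.97
Photo printing (20 prints) £17.84: personal services → 4% → £0.71
Greeting card £3.28: all other goods → 9.25% → £0.30
Area rug (5x8) £131.72: household furniture → 9.25% → £12.18
LED flashlight £19.78: all other goods → 9.25% → £1.83
Total tax = £8.97 + £0.71 + £0.30 + £12.18 + £1.83 = £23.99

£23.99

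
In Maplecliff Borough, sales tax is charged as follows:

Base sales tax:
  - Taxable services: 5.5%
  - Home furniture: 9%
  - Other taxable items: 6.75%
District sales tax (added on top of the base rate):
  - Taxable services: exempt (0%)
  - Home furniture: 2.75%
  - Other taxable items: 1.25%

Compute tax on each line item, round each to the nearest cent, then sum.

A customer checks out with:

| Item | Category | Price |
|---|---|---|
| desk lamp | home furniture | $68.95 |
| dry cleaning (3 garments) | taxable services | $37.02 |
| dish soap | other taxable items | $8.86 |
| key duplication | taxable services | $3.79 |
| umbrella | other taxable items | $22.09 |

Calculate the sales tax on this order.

$12.83

Desk lamp $68.95: home furniture → 9% + 2.75% district = 11.75% → $8.10
Dry cleaning (3 garments) $37.02: taxable services → 5.5% + 0% district = 5.5% → $2.04
Dish soap $8.86: other taxable items → 6.75% + 1.25% district = 8% → $0.71
Key duplication $3.79: taxable services → 5.5% + 0% district = 5.5% → $0.21
Umbrella $22.09: other taxable items → 6.75% + 1.25% district = 8% → $1.77
Total tax = $8.10 + $2.04 + $0.71 + $0.21 + $1.77 = $12.83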